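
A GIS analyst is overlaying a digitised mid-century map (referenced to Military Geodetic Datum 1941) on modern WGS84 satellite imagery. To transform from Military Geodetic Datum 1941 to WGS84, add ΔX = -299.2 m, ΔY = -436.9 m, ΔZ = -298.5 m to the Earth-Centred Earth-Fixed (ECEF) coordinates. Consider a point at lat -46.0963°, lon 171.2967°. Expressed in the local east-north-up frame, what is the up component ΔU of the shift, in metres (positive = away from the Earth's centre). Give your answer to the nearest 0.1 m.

ΔU = 374.3 m

At φ = -46.0963°, λ = 171.2967°: sin φ = -0.720506, cos φ = 0.693448, sin λ = 0.151318, cos λ = -0.988485.
ΔU = cos φ cos λ·ΔX + cos φ sin λ·ΔY + sin φ·ΔZ = (0.693448)(-0.988485)(-299.2) + (0.693448)(0.151318)(-436.9) + (-0.720506)(-298.5) = 374.32 m.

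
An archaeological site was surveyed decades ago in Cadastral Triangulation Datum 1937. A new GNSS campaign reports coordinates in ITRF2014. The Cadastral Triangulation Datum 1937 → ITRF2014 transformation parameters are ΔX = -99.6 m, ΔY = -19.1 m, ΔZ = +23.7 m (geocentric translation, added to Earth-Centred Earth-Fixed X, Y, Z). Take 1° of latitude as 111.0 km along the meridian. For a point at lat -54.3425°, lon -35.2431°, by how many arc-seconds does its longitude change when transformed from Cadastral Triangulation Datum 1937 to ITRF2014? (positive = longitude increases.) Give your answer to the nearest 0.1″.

Δλ = -4.1″

sin φ = -0.812516, cos φ = 0.582939, sin λ = -0.577047, cos λ = 0.816711.
East component: ΔE = −sin λ·ΔX + cos λ·ΔY = −(-0.577047)(-99.6) + (0.816711)(-19.1) = -73.07 m.
1° of latitude spans 111000 m; at latitude φ, 1° of longitude spans that × cos φ = 64706.2 m, so Δλ = -73.07 / 64706.2 × 3600 = -4.065″.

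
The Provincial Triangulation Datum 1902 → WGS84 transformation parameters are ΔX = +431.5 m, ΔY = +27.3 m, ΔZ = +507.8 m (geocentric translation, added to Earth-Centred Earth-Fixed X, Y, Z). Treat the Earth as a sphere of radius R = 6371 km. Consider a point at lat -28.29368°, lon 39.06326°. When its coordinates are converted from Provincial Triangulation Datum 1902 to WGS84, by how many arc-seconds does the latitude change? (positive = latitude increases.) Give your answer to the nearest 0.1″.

Δφ = 19.9″

sin φ = -0.473991, cos φ = 0.880530, sin λ = 0.630178, cos λ = 0.776451.
North component: ΔN = −sin φ cos λ·ΔX − sin φ sin λ·ΔY + cos φ·ΔZ = −(-0.473991)(0.776451)(431.5) − (-0.473991)(0.630178)(27.3) + (0.880530)(507.8) = 614.09 m.
1° of latitude spans πR/180 = 111195 m, so Δφ = 614.09 / 111195 × 3600 = 19.882″.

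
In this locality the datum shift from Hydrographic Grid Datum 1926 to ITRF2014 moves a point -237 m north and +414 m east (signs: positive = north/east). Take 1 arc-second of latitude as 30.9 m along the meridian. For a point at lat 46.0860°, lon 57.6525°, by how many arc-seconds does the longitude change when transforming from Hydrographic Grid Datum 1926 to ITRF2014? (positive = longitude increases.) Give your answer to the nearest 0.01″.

Δλ = 19.32″

At latitude 46.0860°, cos φ = 0.693578.
1″ of longitude at this latitude = 30.90 × cos φ = 21.4316 m, so Δλ = 414.0 / 21.4316 = 19.317″.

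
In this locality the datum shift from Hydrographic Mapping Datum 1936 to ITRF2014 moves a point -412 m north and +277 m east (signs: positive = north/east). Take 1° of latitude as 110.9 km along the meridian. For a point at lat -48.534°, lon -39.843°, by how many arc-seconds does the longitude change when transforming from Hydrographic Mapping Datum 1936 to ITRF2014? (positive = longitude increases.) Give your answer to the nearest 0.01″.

Δλ = 13.58″

At latitude -48.534°, cos φ = 0.662175.
1° of longitude at this latitude = 110.9 × cos φ = 73.44 km, so Δλ = 277.0 / 73435.3 = 0.0037720° = 13.579″.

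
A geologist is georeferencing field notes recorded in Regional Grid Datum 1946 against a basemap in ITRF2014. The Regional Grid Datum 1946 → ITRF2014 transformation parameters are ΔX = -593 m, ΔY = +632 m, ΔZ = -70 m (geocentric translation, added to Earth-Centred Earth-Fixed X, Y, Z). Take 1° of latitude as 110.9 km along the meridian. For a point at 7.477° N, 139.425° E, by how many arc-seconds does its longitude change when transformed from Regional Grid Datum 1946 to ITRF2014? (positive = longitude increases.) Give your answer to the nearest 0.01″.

sin φ = 0.130128, cos φ = 0.991497, sin λ = 0.650443, cos λ = -0.759555.
East component: ΔE = −sin λ·ΔX + cos λ·ΔY = −(0.650443)(-593) + (-0.759555)(632) = -94.33 m.
1° of latitude spans 110900 m; at latitude φ, 1° of longitude spans that × cos φ = 109957.0 m, so Δλ = -94.33 / 109957.0 × 3600 = -3.088″.

Δλ = -3.09″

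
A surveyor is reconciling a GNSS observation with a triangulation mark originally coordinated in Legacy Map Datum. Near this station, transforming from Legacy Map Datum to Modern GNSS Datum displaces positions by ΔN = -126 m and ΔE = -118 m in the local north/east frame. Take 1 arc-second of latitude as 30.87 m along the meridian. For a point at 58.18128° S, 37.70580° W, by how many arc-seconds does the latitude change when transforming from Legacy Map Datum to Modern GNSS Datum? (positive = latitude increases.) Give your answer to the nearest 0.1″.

1″ of latitude = 30.87 m, so Δφ = -126.0 / 30.87 = -4.082″.

Δφ = -4.1″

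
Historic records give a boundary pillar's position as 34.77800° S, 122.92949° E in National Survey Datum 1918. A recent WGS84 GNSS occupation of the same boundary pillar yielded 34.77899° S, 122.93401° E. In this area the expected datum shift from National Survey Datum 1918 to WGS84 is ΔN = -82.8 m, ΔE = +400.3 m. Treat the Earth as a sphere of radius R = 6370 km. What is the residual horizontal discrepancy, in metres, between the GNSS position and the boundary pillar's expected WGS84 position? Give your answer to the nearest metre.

30 m

Observed coordinate differences: Δφ = -0.00099°, Δλ = +0.00452°.
Converting to metres (1° lat = 111177 m, cos φ = 0.821368): observed ΔN = -110.1 m, observed ΔE = 412.8 m.
Subtracting the expected shift leaves a residual of -110.1 − (-82.8) = -27.3 m north and 412.8 − (400.3) = 12.5 m east.
Residual distance = √((-27.3)² + 12.5²) = 30.0 m.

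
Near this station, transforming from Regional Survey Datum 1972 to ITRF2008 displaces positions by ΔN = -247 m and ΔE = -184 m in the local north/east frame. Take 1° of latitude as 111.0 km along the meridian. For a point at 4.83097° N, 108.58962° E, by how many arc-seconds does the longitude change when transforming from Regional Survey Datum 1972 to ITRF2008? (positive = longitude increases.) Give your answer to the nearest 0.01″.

At latitude 4.83097°, cos φ = 0.996447.
1° of longitude at this latitude = 111.0 × cos φ = 110.61 km, so Δλ = -184.0 / 110605.7 = -0.0016636° = -5.989″.

Δλ = -5.99″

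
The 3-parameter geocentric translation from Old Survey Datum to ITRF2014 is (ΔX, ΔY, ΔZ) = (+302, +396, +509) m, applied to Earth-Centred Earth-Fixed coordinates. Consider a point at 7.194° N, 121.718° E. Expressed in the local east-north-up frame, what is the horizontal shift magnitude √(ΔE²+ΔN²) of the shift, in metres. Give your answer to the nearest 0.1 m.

670.3 m

At φ = 7.194°, λ = 121.718°: sin φ = 0.125229, cos φ = 0.992128, sin λ = 0.850646, cos λ = -0.525739.
ΔE = −sin λ·ΔX + cos λ·ΔY = −(0.850646)·(302) + (-0.525739)·(396) = -465.09 m.
ΔN = −sin φ cos λ·ΔX − sin φ sin λ·ΔY + cos φ·ΔZ = −(0.125229)(-0.525739)(302) − (0.125229)(0.850646)(396) + (0.992128)(509) = 482.69 m.
Horizontal magnitude = √(ΔE² + ΔN²) = √((-465.09)² + 482.69²) = 670.30 m.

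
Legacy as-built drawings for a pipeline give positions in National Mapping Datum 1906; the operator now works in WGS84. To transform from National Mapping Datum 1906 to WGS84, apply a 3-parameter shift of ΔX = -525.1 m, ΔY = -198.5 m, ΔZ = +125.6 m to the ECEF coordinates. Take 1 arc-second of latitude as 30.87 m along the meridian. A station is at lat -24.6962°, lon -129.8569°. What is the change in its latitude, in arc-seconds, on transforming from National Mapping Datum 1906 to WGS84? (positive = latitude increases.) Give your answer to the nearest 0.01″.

sin φ = -0.417807, cos φ = 0.908536, sin λ = -0.767647, cos λ = -0.640872.
North component: ΔN = −sin φ cos λ·ΔX − sin φ sin λ·ΔY + cos φ·ΔZ = −(-0.417807)(-0.640872)(-525.1) − (-0.417807)(-0.767647)(-198.5) + (0.908536)(125.6) = 318.38 m.
1° of latitude spans 3600 × 30.87 = 111132 m, so Δφ = 318.38 / 111132 × 3600 = 10.314″.

Δφ = 10.31″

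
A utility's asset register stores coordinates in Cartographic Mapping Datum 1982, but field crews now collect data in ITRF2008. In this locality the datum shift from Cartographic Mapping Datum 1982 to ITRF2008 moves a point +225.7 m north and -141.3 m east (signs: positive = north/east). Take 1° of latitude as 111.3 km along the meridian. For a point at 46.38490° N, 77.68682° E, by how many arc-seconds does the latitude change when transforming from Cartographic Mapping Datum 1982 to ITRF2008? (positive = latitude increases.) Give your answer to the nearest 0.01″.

Δφ = 7.30″

1° of latitude = 111.3 km, so Δφ = 225.7 / 111300 = 0.0020279° = 7.300″.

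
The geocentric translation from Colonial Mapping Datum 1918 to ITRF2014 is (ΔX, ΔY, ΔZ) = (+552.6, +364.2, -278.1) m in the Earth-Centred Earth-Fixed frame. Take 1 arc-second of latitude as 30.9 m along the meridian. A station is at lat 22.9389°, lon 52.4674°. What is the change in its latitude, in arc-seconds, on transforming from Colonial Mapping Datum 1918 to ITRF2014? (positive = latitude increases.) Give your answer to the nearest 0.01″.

Δφ = -16.18″

sin φ = 0.389749, cos φ = 0.920921, sin λ = 0.793007, cos λ = 0.609213.
North component: ΔN = −sin φ cos λ·ΔX − sin φ sin λ·ΔY + cos φ·ΔZ = −(0.389749)(0.609213)(552.6) − (0.389749)(0.793007)(364.2) + (0.920921)(-278.1) = -499.88 m.
1° of latitude spans 3600 × 30.90 = 111240 m, so Δφ = -499.88 / 111240 × 3600 = -16.177″.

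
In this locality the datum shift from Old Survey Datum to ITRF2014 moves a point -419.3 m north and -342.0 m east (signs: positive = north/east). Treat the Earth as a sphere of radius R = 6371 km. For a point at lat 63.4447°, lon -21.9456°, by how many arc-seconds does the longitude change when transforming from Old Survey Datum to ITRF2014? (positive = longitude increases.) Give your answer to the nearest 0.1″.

Δλ = -24.8″

At latitude 63.4447°, cos φ = 0.447061.
One radian of longitude at latitude φ spans R cos φ, so Δλ = ΔE / (R cos φ) = -342.0 / (6371000 × 0.447061) = -1.2007e-04 rad = -24.767″.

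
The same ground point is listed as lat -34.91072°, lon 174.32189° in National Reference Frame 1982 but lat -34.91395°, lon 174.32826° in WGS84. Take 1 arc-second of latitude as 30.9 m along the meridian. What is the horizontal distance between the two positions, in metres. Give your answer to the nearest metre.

683 m

Δφ = -34.91395° − -34.91072° = -0.00323°; Δλ = 174.32826° − 174.32189° = +0.00637°.
1° of latitude = 3600 × 30.90 = 111240 m.
ΔN = Δφ × 111240 = -359.3 m; ΔE = Δλ × 111240 × cos(-34.91072°) = +0.00637 × 111240 × 0.820045 = 581.1 m.
Distance = √(ΔE² + ΔN²) = √(581.1² + (-359.3)²) = 683.2 m.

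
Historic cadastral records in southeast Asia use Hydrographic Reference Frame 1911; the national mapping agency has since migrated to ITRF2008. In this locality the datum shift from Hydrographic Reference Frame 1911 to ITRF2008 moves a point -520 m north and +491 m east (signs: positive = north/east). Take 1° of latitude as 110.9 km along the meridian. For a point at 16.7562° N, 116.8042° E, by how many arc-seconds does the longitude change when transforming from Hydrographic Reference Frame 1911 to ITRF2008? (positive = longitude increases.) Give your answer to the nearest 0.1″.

At latitude 16.7562°, cos φ = 0.957540.
1° of longitude at this latitude = 110.9 × cos φ = 106.19 km, so Δλ = 491.0 / 106191.2 = 0.0046237° = 16.645″.

Δλ = 16.6″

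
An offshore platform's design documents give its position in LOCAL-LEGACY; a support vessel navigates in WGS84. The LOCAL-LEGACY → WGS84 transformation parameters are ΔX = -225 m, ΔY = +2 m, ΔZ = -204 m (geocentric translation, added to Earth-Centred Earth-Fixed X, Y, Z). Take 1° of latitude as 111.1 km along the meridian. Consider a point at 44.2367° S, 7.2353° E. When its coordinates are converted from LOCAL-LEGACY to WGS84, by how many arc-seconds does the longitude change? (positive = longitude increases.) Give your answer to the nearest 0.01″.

sin φ = -0.697624, cos φ = 0.716464, sin λ = 0.125944, cos λ = 0.992037.
East component: ΔE = −sin λ·ΔX + cos λ·ΔY = −(0.125944)(-225) + (0.992037)(2) = 30.32 m.
1° of latitude spans 111100 m; at latitude φ, 1° of longitude spans that × cos φ = 79599.1 m, so Δλ = 30.32 / 79599.1 × 3600 = 1.371″.

Δλ = 1.37″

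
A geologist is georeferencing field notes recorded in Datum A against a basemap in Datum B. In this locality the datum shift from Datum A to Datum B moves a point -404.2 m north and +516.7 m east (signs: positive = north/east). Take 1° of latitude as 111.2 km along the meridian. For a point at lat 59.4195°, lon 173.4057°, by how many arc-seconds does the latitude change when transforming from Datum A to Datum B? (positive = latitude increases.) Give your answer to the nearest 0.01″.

1° of latitude = 111.2 km, so Δφ = -404.2 / 111200 = -0.0036349° = -13.086″.

Δφ = -13.09″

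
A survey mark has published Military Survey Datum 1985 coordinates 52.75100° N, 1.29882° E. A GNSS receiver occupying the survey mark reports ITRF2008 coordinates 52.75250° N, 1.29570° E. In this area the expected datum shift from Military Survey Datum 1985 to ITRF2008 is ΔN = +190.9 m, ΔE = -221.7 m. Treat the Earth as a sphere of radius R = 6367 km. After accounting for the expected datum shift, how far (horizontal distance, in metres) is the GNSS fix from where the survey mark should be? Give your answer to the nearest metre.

Observed coordinate differences: Δφ = +0.00150°, Δλ = -0.00312°.
Converting to metres (1° lat = 111125 m, cos φ = 0.605280): observed ΔN = 166.7 m, observed ΔE = -209.9 m.
Subtracting the expected shift leaves a residual of 166.7 − (190.9) = -24.2 m north and -209.9 − (-221.7) = 11.8 m east.
Residual distance = √((-24.2)² + 11.8²) = 27.0 m.

27 m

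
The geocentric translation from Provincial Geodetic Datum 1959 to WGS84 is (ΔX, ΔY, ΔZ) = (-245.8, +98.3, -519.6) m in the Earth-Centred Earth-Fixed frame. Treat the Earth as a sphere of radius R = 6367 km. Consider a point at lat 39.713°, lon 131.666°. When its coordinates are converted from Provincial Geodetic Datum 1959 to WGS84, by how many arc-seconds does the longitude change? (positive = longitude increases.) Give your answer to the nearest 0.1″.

Δλ = 5.0″

sin φ = 0.638942, cos φ = 0.769255, sin λ = 0.747033, cos λ = -0.664787.
East component: ΔE = −sin λ·ΔX + cos λ·ΔY = −(0.747033)(-245.8) + (-0.664787)(98.3) = 118.27 m.
1° of latitude spans πR/180 = 111125 m; at latitude φ, 1° of longitude spans that × cos φ = 85483.5 m, so Δλ = 118.27 / 85483.5 × 3600 = 4.981″.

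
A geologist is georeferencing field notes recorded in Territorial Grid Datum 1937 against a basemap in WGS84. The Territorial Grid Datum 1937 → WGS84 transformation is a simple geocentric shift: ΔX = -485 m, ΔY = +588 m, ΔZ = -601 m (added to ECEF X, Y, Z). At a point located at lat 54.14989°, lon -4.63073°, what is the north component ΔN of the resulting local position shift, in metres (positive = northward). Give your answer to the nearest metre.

At φ = 54.14989°, λ = -4.63073°: sin φ = 0.810552, cos φ = 0.585667, sin λ = -0.080734, cos λ = 0.996736.
ΔN = −sin φ cos λ·ΔX − sin φ sin λ·ΔY + cos φ·ΔZ = −(0.810552)(0.996736)(-485) − (0.810552)(-0.080734)(588) + (0.585667)(-601) = 78.33 m.

ΔN = 78 m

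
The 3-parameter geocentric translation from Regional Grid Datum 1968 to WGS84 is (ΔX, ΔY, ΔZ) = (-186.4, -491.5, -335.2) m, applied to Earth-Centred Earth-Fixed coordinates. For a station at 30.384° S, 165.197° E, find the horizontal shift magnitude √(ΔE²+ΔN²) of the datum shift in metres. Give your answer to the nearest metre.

585 m

The local east axis at (φ, λ) is (−sin λ, cos λ, 0), so ΔE = −sin(165.197°)·(-186.4) + cos(165.197°)·(-491.5) = 522.81 m.
The local north axis is (−sin φ cos λ, −sin φ sin λ, cos φ), giving ΔN = 91.151 − 63.516 − 289.162 = -261.53 m.
Horizontal magnitude = √(ΔE² + ΔN²) = √(522.81² + (-261.53)²) = 584.58 m.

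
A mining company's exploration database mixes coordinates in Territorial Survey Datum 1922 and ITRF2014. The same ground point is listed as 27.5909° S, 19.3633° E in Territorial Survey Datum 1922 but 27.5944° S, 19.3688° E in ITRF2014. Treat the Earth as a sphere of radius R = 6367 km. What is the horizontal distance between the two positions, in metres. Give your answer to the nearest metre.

667 m

Δφ = -27.5944° − -27.5909° = -0.0035°; Δλ = 19.3688° − 19.3633° = +0.0055°.
1° along a meridian = πR/180 = 111125 m.
ΔN = Δφ × 111125 = -388.9 m; ΔE = Δλ × 111125 × cos(-27.5909°) = +0.0055 × 111125 × 0.886277 = 541.7 m.
Distance = √(ΔE² + ΔN²) = √(541.7² + (-388.9)²) = 666.9 m.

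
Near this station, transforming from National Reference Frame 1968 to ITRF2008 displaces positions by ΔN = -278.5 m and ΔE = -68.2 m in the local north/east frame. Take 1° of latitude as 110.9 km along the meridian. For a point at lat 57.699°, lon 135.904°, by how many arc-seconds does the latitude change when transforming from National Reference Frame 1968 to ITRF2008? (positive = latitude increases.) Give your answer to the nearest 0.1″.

1° of latitude = 110.9 km, so Δφ = -278.5 / 110900 = -0.0025113° = -9.041″.

Δφ = -9.0″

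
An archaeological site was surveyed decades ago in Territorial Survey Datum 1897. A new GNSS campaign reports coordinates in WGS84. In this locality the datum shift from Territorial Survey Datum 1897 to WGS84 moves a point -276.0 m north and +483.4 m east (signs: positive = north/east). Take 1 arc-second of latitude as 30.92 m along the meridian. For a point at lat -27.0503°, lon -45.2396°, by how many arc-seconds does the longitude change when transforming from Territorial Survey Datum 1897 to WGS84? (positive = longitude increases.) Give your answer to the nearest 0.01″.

Δλ = 17.55″

At latitude -27.0503°, cos φ = 0.890608.
1″ of longitude at this latitude = 30.92 × cos φ = 27.5376 m, so Δλ = 483.4 / 27.5376 = 17.554″.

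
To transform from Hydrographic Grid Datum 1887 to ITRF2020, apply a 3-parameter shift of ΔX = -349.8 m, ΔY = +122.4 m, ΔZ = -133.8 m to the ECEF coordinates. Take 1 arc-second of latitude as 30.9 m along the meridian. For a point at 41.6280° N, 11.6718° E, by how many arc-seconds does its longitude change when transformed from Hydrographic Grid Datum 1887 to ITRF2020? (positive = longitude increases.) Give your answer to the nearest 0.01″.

sin φ = 0.664292, cos φ = 0.747474, sin λ = 0.202305, cos λ = 0.979323.
East component: ΔE = −sin λ·ΔX + cos λ·ΔY = −(0.202305)(-349.8) + (0.979323)(122.4) = 190.64 m.
1° of latitude spans 3600 × 30.90 = 111240 m; at latitude φ, 1° of longitude spans that × cos φ = 83149.0 m, so Δλ = 190.64 / 83149.0 × 3600 = 8.254″.

Δλ = 8.25″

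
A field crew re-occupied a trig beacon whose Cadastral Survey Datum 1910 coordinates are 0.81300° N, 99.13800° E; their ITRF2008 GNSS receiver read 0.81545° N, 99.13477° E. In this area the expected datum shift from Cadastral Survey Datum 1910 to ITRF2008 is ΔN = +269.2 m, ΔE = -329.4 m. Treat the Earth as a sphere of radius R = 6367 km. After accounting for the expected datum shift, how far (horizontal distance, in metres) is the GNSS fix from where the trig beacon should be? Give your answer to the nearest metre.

30 m

Observed coordinate differences: Δφ = +0.00245°, Δλ = -0.00323°.
Converting to metres (1° lat = 111125 m, cos φ = 0.999899): observed ΔN = 272.3 m, observed ΔE = -358.9 m.
Subtracting the expected shift leaves a residual of 272.3 − (269.2) = 3.1 m north and -358.9 − (-329.4) = -29.5 m east.
Residual distance = √(3.1² + (-29.5)²) = 29.7 m.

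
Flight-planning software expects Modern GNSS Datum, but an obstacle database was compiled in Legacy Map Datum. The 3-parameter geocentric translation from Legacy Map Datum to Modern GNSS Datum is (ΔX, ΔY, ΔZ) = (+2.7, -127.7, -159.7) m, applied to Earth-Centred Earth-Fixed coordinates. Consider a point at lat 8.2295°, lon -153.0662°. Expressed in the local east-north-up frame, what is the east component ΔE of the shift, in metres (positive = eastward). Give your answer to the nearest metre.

ΔE = 115 m

The local east axis at (φ, λ) is (−sin λ, cos λ, 0), so ΔE = −sin(-153.0662°)·2.7 + cos(-153.0662°)·(-127.7) = 115.07 m.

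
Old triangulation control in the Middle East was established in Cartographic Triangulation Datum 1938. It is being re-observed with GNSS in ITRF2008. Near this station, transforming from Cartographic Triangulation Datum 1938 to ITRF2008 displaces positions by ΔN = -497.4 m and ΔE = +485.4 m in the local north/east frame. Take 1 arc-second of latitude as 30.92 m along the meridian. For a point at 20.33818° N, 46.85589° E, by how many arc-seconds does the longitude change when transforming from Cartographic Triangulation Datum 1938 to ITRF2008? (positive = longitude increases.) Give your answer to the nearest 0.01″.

At latitude 20.33818°, cos φ = 0.937658.
1″ of longitude at this latitude = 30.92 × cos φ = 28.9924 m, so Δλ = 485.4 / 28.9924 = 16.742″.

Δλ = 16.74″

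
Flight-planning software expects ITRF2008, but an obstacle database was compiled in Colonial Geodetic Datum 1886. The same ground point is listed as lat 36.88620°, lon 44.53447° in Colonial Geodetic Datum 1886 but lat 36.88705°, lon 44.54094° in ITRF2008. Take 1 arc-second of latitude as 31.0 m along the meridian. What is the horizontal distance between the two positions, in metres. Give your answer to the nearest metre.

Δφ = 36.88705° − 36.88620° = +0.00085°; Δλ = 44.54094° − 44.53447° = +0.00647°.
1° of latitude = 3600 × 31.00 = 111600 m.
ΔN = Δφ × 111600 = 94.9 m; ΔE = Δλ × 111600 × cos(36.88620°) = +0.00647 × 111600 × 0.799829 = 577.5 m.
Distance = √(ΔE² + ΔN²) = √(577.5² + 94.9²) = 585.3 m.

585 m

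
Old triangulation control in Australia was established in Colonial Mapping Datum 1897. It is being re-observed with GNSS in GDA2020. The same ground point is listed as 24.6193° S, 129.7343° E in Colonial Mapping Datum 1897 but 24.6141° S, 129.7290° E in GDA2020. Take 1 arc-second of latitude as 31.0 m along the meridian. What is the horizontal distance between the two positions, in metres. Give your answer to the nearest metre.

Δφ = -24.6141° − -24.6193° = +0.0052°; Δλ = 129.7290° − 129.7343° = -0.0053°.
1° of latitude = 3600 × 31.00 = 111600 m.
ΔN = Δφ × 111600 = 580.3 m; ΔE = Δλ × 111600 × cos(-24.6193°) = -0.0053 × 111600 × 0.909096 = -537.7 m.
Distance = √(ΔE² + ΔN²) = √((-537.7)² + 580.3²) = 791.1 m.

791 m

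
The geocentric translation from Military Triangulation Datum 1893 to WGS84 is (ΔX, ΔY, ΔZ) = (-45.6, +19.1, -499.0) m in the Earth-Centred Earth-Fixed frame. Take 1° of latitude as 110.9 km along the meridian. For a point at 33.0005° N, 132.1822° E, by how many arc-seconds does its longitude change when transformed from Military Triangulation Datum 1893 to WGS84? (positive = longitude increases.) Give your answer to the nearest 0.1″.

sin φ = 0.544646, cos φ = 0.838666, sin λ = 0.741013, cos λ = -0.671490.
East component: ΔE = −sin λ·ΔX + cos λ·ΔY = −(0.741013)(-45.6) + (-0.671490)(19.1) = 20.96 m.
1° of latitude spans 110900 m; at latitude φ, 1° of longitude spans that × cos φ = 93008.0 m, so Δλ = 20.96 / 93008.0 × 3600 = 0.811″.

Δλ = 0.8″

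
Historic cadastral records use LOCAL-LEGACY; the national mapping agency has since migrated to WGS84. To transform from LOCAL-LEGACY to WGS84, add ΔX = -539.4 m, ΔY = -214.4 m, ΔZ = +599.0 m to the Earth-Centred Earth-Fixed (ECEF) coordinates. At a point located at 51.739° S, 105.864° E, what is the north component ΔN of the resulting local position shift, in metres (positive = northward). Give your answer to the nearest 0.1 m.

The local north axis is (−sin φ cos λ, −sin φ sin λ, cos φ), giving ΔN = 115.776 − 161.935 + 370.928 = 324.77 m.

ΔN = 324.8 m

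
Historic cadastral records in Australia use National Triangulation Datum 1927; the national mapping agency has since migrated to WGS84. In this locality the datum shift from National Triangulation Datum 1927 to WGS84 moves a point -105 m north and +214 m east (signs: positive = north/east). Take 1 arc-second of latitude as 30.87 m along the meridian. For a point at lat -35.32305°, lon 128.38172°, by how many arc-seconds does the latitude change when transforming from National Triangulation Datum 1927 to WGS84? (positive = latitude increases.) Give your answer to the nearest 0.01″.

1″ of latitude = 30.87 m, so Δφ = -105.0 / 30.87 = -3.401″.

Δφ = -3.40″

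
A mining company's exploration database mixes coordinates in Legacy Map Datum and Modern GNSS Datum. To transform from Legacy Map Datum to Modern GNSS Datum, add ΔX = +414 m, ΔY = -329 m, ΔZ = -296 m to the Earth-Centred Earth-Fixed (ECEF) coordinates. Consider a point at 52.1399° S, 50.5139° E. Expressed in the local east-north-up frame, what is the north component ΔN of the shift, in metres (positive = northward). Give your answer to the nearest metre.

At φ = -52.1399°, λ = 50.5139°: sin φ = -0.789512, cos φ = 0.613736, sin λ = 0.771779, cos λ = 0.635891.
ΔN = −sin φ cos λ·ΔX − sin φ sin λ·ΔY + cos φ·ΔZ = −(-0.789512)(0.635891)(414) − (-0.789512)(0.771779)(-329) + (0.613736)(-296) = -174.29 m.

ΔN = -174 m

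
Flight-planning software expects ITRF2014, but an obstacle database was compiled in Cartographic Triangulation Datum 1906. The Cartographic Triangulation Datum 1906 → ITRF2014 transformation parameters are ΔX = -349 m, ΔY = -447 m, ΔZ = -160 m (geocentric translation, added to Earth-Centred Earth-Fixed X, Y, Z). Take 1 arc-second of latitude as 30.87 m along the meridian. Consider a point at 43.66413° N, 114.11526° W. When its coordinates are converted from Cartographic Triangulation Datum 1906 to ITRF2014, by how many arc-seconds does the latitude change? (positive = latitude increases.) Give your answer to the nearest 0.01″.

Δφ = -16.06″

sin φ = 0.690430, cos φ = 0.723400, sin λ = -0.912725, cos λ = -0.408574.
North component: ΔN = −sin φ cos λ·ΔX − sin φ sin λ·ΔY + cos φ·ΔZ = −(0.690430)(-0.408574)(-349) − (0.690430)(-0.912725)(-447) + (0.723400)(-160) = -495.88 m.
1° of latitude spans 3600 × 30.87 = 111132 m, so Δφ = -495.88 / 111132 × 3600 = -16.064″.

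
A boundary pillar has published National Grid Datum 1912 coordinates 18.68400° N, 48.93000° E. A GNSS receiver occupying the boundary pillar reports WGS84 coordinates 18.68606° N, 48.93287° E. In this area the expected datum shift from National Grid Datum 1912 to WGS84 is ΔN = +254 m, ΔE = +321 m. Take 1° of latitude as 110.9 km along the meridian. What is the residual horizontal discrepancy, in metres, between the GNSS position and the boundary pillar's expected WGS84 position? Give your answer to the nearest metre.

32 m

Observed coordinate differences: Δφ = +0.00206°, Δλ = +0.00287°.
Converting to metres (1° lat = 110900 m, cos φ = 0.947300): observed ΔN = 228.5 m, observed ΔE = 301.5 m.
Subtracting the expected shift leaves a residual of 228.5 − (254) = -25.5 m north and 301.5 − (321) = -19.5 m east.
Residual distance = √((-25.5)² + (-19.5)²) = 32.1 m.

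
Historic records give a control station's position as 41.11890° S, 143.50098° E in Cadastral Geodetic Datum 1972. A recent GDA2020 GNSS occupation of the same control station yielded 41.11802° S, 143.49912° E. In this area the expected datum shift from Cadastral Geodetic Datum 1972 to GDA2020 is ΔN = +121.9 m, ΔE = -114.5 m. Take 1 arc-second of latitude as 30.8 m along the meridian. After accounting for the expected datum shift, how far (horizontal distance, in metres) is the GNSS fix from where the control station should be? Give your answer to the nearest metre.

48 m

Observed coordinate differences: Δφ = +0.00088°, Δλ = -0.00186°.
Converting to metres (1° lat = 110880 m, cos φ = 0.753347): observed ΔN = 97.6 m, observed ΔE = -155.4 m.
Subtracting the expected shift leaves a residual of 97.6 − (121.9) = -24.3 m north and -155.4 − (-114.5) = -40.9 m east.
Residual distance = √((-24.3)² + (-40.9)²) = 47.6 m.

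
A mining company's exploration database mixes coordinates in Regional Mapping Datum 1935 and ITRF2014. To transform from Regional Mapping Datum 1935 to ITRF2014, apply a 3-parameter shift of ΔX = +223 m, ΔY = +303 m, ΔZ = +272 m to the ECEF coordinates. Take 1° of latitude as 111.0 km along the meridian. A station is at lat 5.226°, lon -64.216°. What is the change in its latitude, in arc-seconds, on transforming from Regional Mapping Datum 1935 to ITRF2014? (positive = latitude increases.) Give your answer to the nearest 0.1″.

Δφ = 9.3″

sin φ = 0.091084, cos φ = 0.995843, sin λ = -0.900440, cos λ = 0.434980.
North component: ΔN = −sin φ cos λ·ΔX − sin φ sin λ·ΔY + cos φ·ΔZ = −(0.091084)(0.434980)(223) − (0.091084)(-0.900440)(303) + (0.995843)(272) = 286.88 m.
1° of latitude spans 111000 m, so Δφ = 286.88 / 111000 × 3600 = 9.304″.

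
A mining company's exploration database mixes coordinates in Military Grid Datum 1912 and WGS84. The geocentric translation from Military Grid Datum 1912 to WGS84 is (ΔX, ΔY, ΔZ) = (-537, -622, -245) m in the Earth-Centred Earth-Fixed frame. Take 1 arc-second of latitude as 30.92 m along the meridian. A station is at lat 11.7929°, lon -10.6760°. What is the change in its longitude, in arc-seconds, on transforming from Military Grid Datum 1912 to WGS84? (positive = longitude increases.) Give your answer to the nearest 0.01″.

Δλ = -23.48″

sin φ = 0.204375, cos φ = 0.978893, sin λ = -0.185255, cos λ = 0.982690.
East component: ΔE = −sin λ·ΔX + cos λ·ΔY = −(-0.185255)(-537) + (0.982690)(-622) = -710.72 m.
1° of latitude spans 3600 × 30.92 = 111312 m; at latitude φ, 1° of longitude spans that × cos φ = 108962.5 m, so Δλ = -710.72 / 108962.5 × 3600 = -23.481″.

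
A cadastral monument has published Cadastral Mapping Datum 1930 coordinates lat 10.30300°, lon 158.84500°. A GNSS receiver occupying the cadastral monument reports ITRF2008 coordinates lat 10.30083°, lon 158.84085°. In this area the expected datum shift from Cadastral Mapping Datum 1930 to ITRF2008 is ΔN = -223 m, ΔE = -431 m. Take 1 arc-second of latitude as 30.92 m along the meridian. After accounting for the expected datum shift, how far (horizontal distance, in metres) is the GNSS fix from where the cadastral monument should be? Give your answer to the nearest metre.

30 m

Observed coordinate differences: Δφ = -0.00217°, Δλ = -0.00415°.
Converting to metres (1° lat = 111312 m, cos φ = 0.983876): observed ΔN = -241.5 m, observed ΔE = -454.5 m.
Subtracting the expected shift leaves a residual of -241.5 − (-223) = -18.5 m north and -454.5 − (-431) = -23.5 m east.
Residual distance = √((-18.5)² + (-23.5)²) = 29.9 m.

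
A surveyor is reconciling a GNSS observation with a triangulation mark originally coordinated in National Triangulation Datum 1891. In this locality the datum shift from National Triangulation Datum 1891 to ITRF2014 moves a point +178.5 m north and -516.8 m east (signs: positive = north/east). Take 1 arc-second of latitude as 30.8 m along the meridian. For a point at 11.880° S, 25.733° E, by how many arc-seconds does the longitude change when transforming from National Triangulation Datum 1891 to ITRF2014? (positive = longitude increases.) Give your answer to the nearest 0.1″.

At latitude -11.880°, cos φ = 0.978581.
1″ of longitude at this latitude = 30.80 × cos φ = 30.1403 m, so Δλ = -516.8 / 30.1403 = -17.146″.

Δλ = -17.1″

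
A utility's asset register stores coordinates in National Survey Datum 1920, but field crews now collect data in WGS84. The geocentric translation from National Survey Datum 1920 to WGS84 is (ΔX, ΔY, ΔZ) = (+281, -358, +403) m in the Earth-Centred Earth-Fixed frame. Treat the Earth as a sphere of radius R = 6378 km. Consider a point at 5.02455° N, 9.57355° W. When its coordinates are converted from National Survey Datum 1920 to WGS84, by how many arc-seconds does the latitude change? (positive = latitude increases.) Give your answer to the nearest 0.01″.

sin φ = 0.087583, cos φ = 0.996157, sin λ = -0.166314, cos λ = 0.986073.
North component: ΔN = −sin φ cos λ·ΔX − sin φ sin λ·ΔY + cos φ·ΔZ = −(0.087583)(0.986073)(281) − (0.087583)(-0.166314)(-358) + (0.996157)(403) = 371.97 m.
1° of latitude spans πR/180 = 111317 m, so Δφ = 371.97 / 111317 × 3600 = 12.029″.

Δφ = 12.03″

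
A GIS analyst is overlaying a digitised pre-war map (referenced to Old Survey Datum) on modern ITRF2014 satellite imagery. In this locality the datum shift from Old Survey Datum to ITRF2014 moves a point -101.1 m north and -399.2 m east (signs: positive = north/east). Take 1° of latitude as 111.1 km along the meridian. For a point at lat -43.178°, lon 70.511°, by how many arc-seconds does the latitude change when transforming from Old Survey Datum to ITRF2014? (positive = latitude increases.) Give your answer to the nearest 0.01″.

Δφ = -3.28″

1° of latitude = 111.1 km, so Δφ = -101.1 / 111100 = -0.0009100° = -3.276″.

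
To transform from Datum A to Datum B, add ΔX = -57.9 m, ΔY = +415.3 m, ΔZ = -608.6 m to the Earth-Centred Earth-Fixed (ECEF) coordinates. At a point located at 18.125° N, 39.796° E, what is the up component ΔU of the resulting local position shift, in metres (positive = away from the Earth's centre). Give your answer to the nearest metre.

At φ = 18.125°, λ = 39.796°: sin φ = 0.311091, cos φ = 0.950380, sin λ = 0.640056, cos λ = 0.768328.
ΔU = cos φ cos λ·ΔX + cos φ sin λ·ΔY + sin φ·ΔZ = (0.950380)(0.768328)(-57.9) + (0.950380)(0.640056)(415.3) + (0.311091)(-608.6) = 21.02 m.

ΔU = 21 m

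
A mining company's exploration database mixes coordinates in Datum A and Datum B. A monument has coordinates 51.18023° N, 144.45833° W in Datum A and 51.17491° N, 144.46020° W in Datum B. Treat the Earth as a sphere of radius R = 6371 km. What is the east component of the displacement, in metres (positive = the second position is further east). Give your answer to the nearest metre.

Δφ = 51.17491° − 51.18023° = -0.00532°; Δλ = -144.46020° − -144.45833° = -0.00187°.
1° along a meridian = πR/180 = 111195 m.
ΔN = Δφ × 111195 = -591.6 m; ΔE = Δλ × 111195 × cos(51.18023°) = -0.00187 × 111195 × 0.626873 = -130.3 m.

ΔE = -130 m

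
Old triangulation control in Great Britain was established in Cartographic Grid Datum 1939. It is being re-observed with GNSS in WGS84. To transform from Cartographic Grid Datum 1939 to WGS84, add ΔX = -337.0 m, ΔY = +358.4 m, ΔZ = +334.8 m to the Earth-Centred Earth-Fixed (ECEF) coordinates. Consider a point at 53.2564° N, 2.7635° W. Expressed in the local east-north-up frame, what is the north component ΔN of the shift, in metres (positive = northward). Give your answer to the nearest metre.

At φ = 53.2564°, λ = -2.7635°: sin φ = 0.801321, cos φ = 0.598235, sin λ = -0.048213, cos λ = 0.998837.
ΔN = −sin φ cos λ·ΔX − sin φ sin λ·ΔY + cos φ·ΔZ = −(0.801321)(0.998837)(-337.0) − (0.801321)(-0.048213)(358.4) + (0.598235)(334.8) = 483.87 m.

ΔN = 484 m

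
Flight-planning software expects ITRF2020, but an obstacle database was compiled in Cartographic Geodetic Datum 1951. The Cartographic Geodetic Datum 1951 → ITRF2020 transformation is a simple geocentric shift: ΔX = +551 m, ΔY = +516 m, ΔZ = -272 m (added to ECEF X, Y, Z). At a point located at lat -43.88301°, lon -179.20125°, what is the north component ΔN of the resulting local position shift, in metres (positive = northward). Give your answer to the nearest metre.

ΔN = -583 m

The local north axis is (−sin φ cos λ, −sin φ sin λ, cos φ), giving ΔN = -381.910 − 4.986 − 196.046 = -582.94 m.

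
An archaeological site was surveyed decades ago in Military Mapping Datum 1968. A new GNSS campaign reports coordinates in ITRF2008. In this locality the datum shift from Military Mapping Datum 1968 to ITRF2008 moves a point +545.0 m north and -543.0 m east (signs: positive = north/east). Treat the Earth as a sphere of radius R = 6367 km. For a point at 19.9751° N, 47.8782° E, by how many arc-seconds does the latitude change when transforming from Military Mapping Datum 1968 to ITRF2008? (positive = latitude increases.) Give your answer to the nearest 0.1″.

Δφ = 17.7″

On a sphere of radius R, 1 rad of latitude = R, so Δφ = ΔN / R = 545.0 / 6367000 = 8.5598e-05 rad = 17.656″.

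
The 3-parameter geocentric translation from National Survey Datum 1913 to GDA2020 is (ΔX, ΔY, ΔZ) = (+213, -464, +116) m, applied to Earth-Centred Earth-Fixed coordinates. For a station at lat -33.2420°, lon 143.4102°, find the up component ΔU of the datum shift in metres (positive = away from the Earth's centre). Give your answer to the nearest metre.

ΔU = -438 m

At φ = -33.2420°, λ = 143.4102°: sin φ = -0.548176, cos φ = 0.836363, sin λ = 0.596082, cos λ = -0.802924.
ΔU = cos φ cos λ·ΔX + cos φ sin λ·ΔY + sin φ·ΔZ = (0.836363)(-0.802924)(213) + (0.836363)(0.596082)(-464) + (-0.548176)(116) = -437.95 m.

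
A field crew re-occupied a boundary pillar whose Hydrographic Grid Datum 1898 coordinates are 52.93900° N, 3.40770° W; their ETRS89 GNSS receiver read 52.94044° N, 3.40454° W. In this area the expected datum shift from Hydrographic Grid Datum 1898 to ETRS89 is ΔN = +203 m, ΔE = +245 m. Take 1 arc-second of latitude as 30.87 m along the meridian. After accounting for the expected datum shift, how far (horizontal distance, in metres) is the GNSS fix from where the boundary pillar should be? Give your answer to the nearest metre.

Observed coordinate differences: Δφ = +0.00144°, Δλ = +0.00316°.
Converting to metres (1° lat = 111132 m, cos φ = 0.602665): observed ΔN = 160.0 m, observed ΔE = 211.6 m.
Subtracting the expected shift leaves a residual of 160.0 − (203) = -43.0 m north and 211.6 − (245) = -33.4 m east.
Residual distance = √((-43.0)² + (-33.4)²) = 54.4 m.

54 m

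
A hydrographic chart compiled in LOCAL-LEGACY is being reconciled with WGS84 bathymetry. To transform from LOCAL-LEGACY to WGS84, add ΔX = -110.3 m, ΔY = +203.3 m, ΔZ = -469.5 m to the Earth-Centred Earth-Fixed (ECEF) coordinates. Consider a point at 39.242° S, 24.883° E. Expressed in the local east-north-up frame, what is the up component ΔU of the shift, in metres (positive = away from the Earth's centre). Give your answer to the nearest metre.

The local up (radial) axis is (cos φ cos λ, cos φ sin λ, sin φ), giving ΔU = -77.495 + 66.251 + 297.004 = 285.76 m.

ΔU = 286 m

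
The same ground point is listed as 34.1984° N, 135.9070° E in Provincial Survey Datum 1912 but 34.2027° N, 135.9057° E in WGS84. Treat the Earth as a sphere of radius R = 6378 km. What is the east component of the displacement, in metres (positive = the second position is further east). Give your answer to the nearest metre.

Δφ = 34.2027° − 34.1984° = +0.0043°; Δλ = 135.9057° − 135.9070° = -0.0013°.
1° along a meridian = πR/180 = 111317 m.
ΔN = Δφ × 111317 = 478.7 m; ΔE = Δλ × 111317 × cos(34.1984°) = -0.0013 × 111317 × 0.827096 = -119.7 m.

ΔE = -120 m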